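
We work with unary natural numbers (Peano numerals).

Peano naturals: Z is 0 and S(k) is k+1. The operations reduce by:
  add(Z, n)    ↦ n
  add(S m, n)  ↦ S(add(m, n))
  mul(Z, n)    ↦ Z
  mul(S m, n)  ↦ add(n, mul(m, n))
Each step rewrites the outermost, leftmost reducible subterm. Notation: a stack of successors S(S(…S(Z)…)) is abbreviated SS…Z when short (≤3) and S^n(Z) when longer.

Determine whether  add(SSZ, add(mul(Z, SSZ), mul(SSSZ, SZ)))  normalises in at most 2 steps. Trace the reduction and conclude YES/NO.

Answer: NO — after 2 steps the term is S(S(add(Z, add(mul(Z, SSZ), mul(SSSZ, SZ))))), not yet normal

Working:
  start: add(SSZ, add(mul(Z, SSZ), mul(SSSZ, SZ)))
  step 1: S(add(SZ, add(mul(Z, SSZ), mul(SSSZ, SZ))))
  step 2: S(S(add(Z, add(mul(Z, SSZ), mul(SSSZ, SZ)))))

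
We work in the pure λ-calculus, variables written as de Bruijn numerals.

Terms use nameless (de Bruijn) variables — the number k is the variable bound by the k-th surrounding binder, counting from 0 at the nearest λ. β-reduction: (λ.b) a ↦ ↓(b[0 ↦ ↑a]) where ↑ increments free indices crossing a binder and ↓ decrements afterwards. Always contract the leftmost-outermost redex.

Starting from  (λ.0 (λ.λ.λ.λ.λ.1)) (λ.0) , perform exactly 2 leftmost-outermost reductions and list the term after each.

  start: (λ.0 (λ.λ.λ.λ.λ.1)) (λ.0)
  [1] (λ.0) (λ.λ.λ.λ.λ.1)
  [2] λ.λ.λ.λ.λ.1

Answer: after 2 steps: λ.λ.λ.λ.λ.1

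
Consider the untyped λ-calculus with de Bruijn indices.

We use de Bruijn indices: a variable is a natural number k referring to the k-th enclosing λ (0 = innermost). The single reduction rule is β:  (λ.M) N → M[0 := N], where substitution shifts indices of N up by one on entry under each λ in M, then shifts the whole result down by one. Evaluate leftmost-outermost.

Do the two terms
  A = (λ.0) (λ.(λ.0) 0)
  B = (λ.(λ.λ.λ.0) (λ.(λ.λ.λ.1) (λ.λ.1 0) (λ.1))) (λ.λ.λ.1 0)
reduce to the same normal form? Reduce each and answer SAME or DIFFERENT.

Term A:
  start: (λ.0) (λ.(λ.0) 0)
  step 1: λ.(λ.0) 0
  step 2: λ.0

Term B:
  start: (λ.(λ.λ.λ.0) (λ.(λ.λ.λ.1) (λ.λ.1 0) (λ.1))) (λ.λ.λ.1 0)
  step 1: (λ.λ.λ.0) (λ.(λ.λ.λ.1) (λ.λ.1 0) (λ.1))
  step 2: λ.λ.0

Answer: DIFFERENT — A ⇓ λ.0, B ⇓ λ.λ.0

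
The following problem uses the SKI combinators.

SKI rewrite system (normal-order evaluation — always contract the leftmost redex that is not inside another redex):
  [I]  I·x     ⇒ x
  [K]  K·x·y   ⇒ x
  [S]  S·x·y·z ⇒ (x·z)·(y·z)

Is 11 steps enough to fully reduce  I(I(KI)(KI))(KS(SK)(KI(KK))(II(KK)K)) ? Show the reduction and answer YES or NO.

Answer: YES — reaches normal form SIK in 9 ≤ 11 steps

Reduction:
  start: I(I(KI)(KI))(KS(SK)(KI(KK))(II(KK)K))
  [1] I(KI)(KI)(KS(SK)(KI(KK))(II(KK)K))
  [2] KI(KI)(KS(SK)(KI(KK))(II(KK)K))
  [3] I(KS(SK)(KI(KK))(II(KK)K))
  [4] KS(SK)(KI(KK))(II(KK)K)
  [5] S(KI(KK))(II(KK)K)
  [6] SI(II(KK)K)
  [7] SI(I(KK)K)
  [8] SI(KKK)
  [9] SIK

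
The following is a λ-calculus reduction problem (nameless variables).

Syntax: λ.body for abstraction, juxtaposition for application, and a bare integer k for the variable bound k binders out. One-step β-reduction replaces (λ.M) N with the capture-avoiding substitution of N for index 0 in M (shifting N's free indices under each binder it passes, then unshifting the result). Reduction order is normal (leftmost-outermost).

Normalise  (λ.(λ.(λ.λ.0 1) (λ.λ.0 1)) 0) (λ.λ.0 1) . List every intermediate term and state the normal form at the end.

Answer: normal form = λ.0 (λ.λ.0 1)  (in 3 steps)

Derivation:
  start: (λ.(λ.(λ.λ.0 1) (λ.λ.0 1)) 0) (λ.λ.0 1)
  [1] (λ.(λ.λ.0 1) (λ.λ.0 1)) (λ.λ.0 1)
  [2] (λ.λ.0 1) (λ.λ.0 1)
  [3] λ.0 (λ.λ.0 1)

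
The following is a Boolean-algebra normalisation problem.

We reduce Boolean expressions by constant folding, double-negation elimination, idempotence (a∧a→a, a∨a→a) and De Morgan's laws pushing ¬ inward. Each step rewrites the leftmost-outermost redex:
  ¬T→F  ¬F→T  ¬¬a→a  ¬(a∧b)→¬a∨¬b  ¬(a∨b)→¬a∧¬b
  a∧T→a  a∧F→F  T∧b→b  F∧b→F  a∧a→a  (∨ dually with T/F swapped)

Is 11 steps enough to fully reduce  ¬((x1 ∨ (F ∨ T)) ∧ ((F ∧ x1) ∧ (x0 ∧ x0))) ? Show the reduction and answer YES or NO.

  start: ¬((x1 ∨ (F ∨ T)) ∧ ((F ∧ x1) ∧ (x0 ∧ x0)))
  [1] ¬(x1 ∨ (F ∨ T)) ∨ ¬((F ∧ x1) ∧ (x0 ∧ x0))
  [2] (¬x1 ∧ ¬(F ∨ T)) ∨ ¬((F ∧ x1) ∧ (x0 ∧ x0))
  [3] (¬x1 ∧ (¬F ∧ ¬T)) ∨ ¬((F ∧ x1) ∧ (x0 ∧ x0))
  [4] (¬x1 ∧ (T ∧ ¬T)) ∨ ¬((F ∧ x1) ∧ (x0 ∧ x0))
  [5] (¬x1 ∧ ¬T) ∨ ¬((F ∧ x1) ∧ (x0 ∧ x0))
  [6] (¬x1 ∧ F) ∨ ¬((F ∧ x1) ∧ (x0 ∧ x0))
  [7] F ∨ ¬((F ∧ x1) ∧ (x0 ∧ x0))
  [8] ¬((F ∧ x1) ∧ (x0 ∧ x0))
  [9] ¬(F ∧ x1) ∨ ¬(x0 ∧ x0)
  [10] (¬F ∨ ¬x1) ∨ ¬(x0 ∧ x0)
  [11] (T ∨ ¬x1) ∨ ¬(x0 ∧ x0)

Answer: NO — after 11 steps the term is (T ∨ ¬x1) ∨ ¬(x0 ∧ x0), not yet normal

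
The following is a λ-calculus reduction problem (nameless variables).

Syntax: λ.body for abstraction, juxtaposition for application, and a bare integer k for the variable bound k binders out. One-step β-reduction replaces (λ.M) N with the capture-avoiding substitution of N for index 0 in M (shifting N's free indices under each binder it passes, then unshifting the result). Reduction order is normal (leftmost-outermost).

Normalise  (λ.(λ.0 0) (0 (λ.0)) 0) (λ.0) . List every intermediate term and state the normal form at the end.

  start: (λ.(λ.0 0) (0 (λ.0)) 0) (λ.0)
  [1] (λ.0 0) ((λ.0) (λ.0)) (λ.0)
  [2] (λ.0) (λ.0) ((λ.0) (λ.0)) (λ.0)
  [3] (λ.0) ((λ.0) (λ.0)) (λ.0)
  [4] (λ.0) (λ.0) (λ.0)
  [5] (λ.0) (λ.0)
  [6] λ.0

Answer: normal form = λ.0  (in 6 steps)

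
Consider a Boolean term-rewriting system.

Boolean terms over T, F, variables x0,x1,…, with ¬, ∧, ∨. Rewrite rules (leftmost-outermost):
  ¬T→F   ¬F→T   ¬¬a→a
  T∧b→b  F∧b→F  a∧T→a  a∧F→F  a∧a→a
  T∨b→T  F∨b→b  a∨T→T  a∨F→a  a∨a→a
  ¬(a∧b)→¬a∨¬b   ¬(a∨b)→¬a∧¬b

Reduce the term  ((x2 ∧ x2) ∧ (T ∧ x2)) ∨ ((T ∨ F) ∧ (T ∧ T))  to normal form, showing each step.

  start: ((x2 ∧ x2) ∧ (T ∧ x2)) ∨ ((T ∨ F) ∧ (T ∧ T))
  [1] (x2 ∧ (T ∧ x2)) ∨ ((T ∨ F) ∧ (T ∧ T))
  [2] (x2 ∧ x2) ∨ ((T ∨ F) ∧ (T ∧ T))
  [3] x2 ∨ ((T ∨ F) ∧ (T ∧ T))
  [4] x2 ∨ (T ∧ (T ∧ T))
  [5] x2 ∨ (T ∧ T)
  [6] x2 ∨ T
  [7] T

Answer: normal form = T  (in 7 steps)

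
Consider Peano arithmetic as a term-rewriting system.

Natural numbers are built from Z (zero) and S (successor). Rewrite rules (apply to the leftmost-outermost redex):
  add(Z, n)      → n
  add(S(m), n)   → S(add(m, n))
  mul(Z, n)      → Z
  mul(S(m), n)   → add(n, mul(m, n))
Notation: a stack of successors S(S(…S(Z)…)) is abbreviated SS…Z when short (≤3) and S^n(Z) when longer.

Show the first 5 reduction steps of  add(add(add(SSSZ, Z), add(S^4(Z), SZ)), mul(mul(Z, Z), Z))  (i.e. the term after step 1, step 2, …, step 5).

  start: add(add(add(SSSZ, Z), add(S^4(Z), SZ)), mul(mul(Z, Z), Z))
  step 1: add(add(S(add(SSZ, Z)), add(S^4(Z), SZ)), mul(mul(Z, Z), Z))
  step 2: add(S(add(add(SSZ, Z), add(S^4(Z), SZ))), mul(mul(Z, Z), Z))
  step 3: S(add(add(add(SSZ, Z), add(S^4(Z), SZ)), mul(mul(Z, Z), Z)))
  step 4: S(add(add(S(add(SZ, Z)), add(S^4(Z), SZ)), mul(mul(Z, Z), Z)))
  step 5: S(add(S(add(add(SZ, Z), add(S^4(Z), SZ))), mul(mul(Z, Z), Z)))

Answer: after 5 steps: S(add(S(add(add(SZ, Z), add(S^4(Z), SZ))), mul(mul(Z, Z), Z)))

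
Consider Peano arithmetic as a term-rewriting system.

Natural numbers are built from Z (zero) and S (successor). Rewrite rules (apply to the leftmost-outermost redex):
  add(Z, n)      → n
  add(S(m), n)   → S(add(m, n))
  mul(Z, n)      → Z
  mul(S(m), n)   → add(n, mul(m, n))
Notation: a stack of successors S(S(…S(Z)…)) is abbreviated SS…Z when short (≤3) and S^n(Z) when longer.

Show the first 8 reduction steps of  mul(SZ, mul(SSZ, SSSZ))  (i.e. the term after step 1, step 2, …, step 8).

  start: mul(SZ, mul(SSZ, SSSZ))
  [1] add(mul(SSZ, SSSZ), mul(Z, mul(SSZ, SSSZ)))
  [2] add(add(SSSZ, mul(SZ, SSSZ)), mul(Z, mul(SSZ, SSSZ)))
  [3] add(S(add(SSZ, mul(SZ, SSSZ))), mul(Z, mul(SSZ, SSSZ)))
  [4] S(add(add(SSZ, mul(SZ, SSSZ)), mul(Z, mul(SSZ, SSSZ))))
  [5] S(add(S(add(SZ, mul(SZ, SSSZ))), mul(Z, mul(SSZ, SSSZ))))
  [6] S(S(add(add(SZ, mul(SZ, SSSZ)), mul(Z, mul(SSZ, SSSZ)))))
  [7] S(S(add(S(add(Z, mul(SZ, SSSZ))), mul(Z, mul(SSZ, SSSZ)))))
  [8] S(S(S(add(add(Z, mul(SZ, SSSZ)), mul(Z, mul(SSZ, SSSZ))))))

Answer: after 8 steps: S(S(S(add(add(Z, mul(SZ, SSSZ)), mul(Z, mul(SSZ, SSSZ))))))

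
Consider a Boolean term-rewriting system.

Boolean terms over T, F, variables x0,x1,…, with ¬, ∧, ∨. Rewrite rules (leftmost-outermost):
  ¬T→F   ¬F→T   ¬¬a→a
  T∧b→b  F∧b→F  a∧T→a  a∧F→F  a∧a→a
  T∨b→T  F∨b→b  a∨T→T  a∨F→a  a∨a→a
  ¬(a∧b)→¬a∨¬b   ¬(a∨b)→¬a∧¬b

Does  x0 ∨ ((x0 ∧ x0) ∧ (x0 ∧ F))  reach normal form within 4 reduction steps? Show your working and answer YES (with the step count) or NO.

Answer: YES — reaches normal form x0 in 4 ≤ 4 steps

Derivation:
  start: x0 ∨ ((x0 ∧ x0) ∧ (x0 ∧ F))
  [1] x0 ∨ (x0 ∧ (x0 ∧ F))
  [2] x0 ∨ (x0 ∧ F)
  [3] x0 ∨ F
  [4] x0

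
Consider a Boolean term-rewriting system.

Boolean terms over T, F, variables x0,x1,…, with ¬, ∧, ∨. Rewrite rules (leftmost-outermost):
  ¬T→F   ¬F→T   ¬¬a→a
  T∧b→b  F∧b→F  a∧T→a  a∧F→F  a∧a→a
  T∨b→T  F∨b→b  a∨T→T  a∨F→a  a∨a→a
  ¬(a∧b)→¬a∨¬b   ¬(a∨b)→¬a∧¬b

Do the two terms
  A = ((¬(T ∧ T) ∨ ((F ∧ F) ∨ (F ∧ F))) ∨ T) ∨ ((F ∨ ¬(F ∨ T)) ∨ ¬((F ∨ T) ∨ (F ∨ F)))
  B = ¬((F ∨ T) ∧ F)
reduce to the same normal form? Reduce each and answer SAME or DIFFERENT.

Term A:
  start: ((¬(T ∧ T) ∨ ((F ∧ F) ∨ (F ∧ F))) ∨ T) ∨ ((F ∨ ¬(F ∨ T)) ∨ ¬((F ∨ T) ∨ (F ∨ F)))
  [1] T ∨ ((F ∨ ¬(F ∨ T)) ∨ ¬((F ∨ T) ∨ (F ∨ F)))
  [2] T

Term B:
  start: ¬((F ∨ T) ∧ F)
  [1] ¬(F ∨ T) ∨ ¬F
  [2] (¬F ∧ ¬T) ∨ ¬F
  [3] (T ∧ ¬T) ∨ ¬F
  [4] ¬T ∨ ¬F
  [5] F ∨ ¬F
  [6] ¬F
  [7] T

Answer: SAME — A ⇓ T, B ⇓ T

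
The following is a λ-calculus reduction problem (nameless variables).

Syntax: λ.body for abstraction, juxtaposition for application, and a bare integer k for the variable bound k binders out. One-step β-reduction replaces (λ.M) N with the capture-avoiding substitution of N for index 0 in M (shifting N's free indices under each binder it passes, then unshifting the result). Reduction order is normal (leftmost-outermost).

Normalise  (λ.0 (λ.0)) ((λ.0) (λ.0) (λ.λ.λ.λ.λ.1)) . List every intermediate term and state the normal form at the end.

Answer: normal form = λ.λ.λ.λ.1  (in 4 steps)

Working:
  start: (λ.0 (λ.0)) ((λ.0) (λ.0) (λ.λ.λ.λ.λ.1))
  →1  (λ.0) (λ.0) (λ.λ.λ.λ.λ.1) (λ.0)
  →2  (λ.0) (λ.λ.λ.λ.λ.1) (λ.0)
  →3  (λ.λ.λ.λ.λ.1) (λ.0)
  →4  λ.λ.λ.λ.1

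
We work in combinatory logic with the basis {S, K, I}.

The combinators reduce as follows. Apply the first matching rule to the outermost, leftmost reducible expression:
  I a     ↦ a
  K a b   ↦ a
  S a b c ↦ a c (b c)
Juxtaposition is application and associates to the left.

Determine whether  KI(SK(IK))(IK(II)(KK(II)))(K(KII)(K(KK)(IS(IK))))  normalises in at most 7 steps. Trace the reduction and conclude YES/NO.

Answer: NO — after 7 steps the term is KII, not yet normal

Derivation:
  start: KI(SK(IK))(IK(II)(KK(II)))(K(KII)(K(KK)(IS(IK))))
  →1  I(IK(II)(KK(II)))(K(KII)(K(KK)(IS(IK))))
  →2  IK(II)(KK(II))(K(KII)(K(KK)(IS(IK))))
  →3  K(II)(KK(II))(K(KII)(K(KK)(IS(IK))))
  →4  II(K(KII)(K(KK)(IS(IK))))
  →5  I(K(KII)(K(KK)(IS(IK))))
  →6  K(KII)(K(KK)(IS(IK)))
  →7  KII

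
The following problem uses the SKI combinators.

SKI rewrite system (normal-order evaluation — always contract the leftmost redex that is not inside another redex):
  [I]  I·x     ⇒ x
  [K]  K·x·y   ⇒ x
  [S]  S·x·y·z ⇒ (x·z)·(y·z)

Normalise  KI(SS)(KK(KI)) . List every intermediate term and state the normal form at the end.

Answer: normal form = K  (in 3 steps)

Working:
  start: KI(SS)(KK(KI))
  step 1: I(KK(KI))
  step 2: KK(KI)
  step 3: K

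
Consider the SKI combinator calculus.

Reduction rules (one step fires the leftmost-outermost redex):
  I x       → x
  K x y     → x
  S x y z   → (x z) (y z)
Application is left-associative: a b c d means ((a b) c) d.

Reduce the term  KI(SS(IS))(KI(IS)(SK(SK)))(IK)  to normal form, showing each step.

Answer: normal form = K  (in 7 steps)

Reduction:
  start: KI(SS(IS))(KI(IS)(SK(SK)))(IK)
  step 1: I(KI(IS)(SK(SK)))(IK)
  step 2: KI(IS)(SK(SK))(IK)
  step 3: I(SK(SK))(IK)
  step 4: SK(SK)(IK)
  step 5: K(IK)(SK(IK))
  step 6: IK
  step 7: K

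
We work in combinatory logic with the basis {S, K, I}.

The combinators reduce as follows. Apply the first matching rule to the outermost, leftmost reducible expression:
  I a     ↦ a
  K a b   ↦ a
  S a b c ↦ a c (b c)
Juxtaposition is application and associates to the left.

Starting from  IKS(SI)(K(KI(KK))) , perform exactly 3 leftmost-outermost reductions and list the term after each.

Answer: after 3 steps: S(KI)

Reduction:
  start: IKS(SI)(K(KI(KK)))
  [1] KS(SI)(K(KI(KK)))
  [2] S(K(KI(KK)))
  [3] S(KI)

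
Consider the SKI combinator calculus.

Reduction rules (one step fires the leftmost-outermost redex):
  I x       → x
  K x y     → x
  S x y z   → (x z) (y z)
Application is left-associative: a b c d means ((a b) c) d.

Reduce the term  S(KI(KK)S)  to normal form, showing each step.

  start: S(KI(KK)S)
  step 1: S(IS)
  step 2: SS

Answer: normal form = SS  (in 2 steps)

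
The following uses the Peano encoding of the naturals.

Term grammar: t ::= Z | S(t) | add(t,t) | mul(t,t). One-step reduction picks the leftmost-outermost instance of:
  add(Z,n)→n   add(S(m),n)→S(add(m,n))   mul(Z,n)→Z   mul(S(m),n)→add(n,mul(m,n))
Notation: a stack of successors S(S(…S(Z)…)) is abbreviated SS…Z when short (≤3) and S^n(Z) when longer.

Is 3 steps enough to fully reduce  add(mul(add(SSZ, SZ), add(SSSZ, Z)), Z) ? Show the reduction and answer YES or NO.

Answer: NO — after 3 steps the term is add(add(S(add(SSZ, Z)), mul(add(SZ, SZ), add(SSSZ, Z))), Z), not yet normal

Reduction:
  start: add(mul(add(SSZ, SZ), add(SSSZ, Z)), Z)
  step 1: add(mul(S(add(SZ, SZ)), add(SSSZ, Z)), Z)
  step 2: add(add(add(SSSZ, Z), mul(add(SZ, SZ), add(SSSZ, Z))), Z)
  step 3: add(add(S(add(SSZ, Z)), mul(add(SZ, SZ), add(SSSZ, Z))), Z)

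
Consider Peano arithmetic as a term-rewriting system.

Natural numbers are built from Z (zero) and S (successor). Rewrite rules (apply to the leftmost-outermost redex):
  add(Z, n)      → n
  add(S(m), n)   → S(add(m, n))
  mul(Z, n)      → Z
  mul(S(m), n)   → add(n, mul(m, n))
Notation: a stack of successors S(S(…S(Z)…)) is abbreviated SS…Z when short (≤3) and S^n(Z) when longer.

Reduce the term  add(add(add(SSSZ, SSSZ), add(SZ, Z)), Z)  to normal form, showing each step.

Answer: normal form = S^7(Z)  (in 21 steps)

Reduction:
  start: add(add(add(SSSZ, SSSZ), add(SZ, Z)), Z)
  →1  add(add(S(add(SSZ, SSSZ)), add(SZ, Z)), Z)
  →2  add(S(add(add(SSZ, SSSZ), add(SZ, Z))), Z)
  →3  S(add(add(add(SSZ, SSSZ), add(SZ, Z)), Z))
  →4  S(add(add(S(add(SZ, SSSZ)), add(SZ, Z)), Z))
  →5  S(add(S(add(add(SZ, SSSZ), add(SZ, Z))), Z))
  →6  S(S(add(add(add(SZ, SSSZ), add(SZ, Z)), Z)))
  →7  S(S(add(add(S(add(Z, SSSZ)), add(SZ, Z)), Z)))
  →8  S(S(add(S(add(add(Z, SSSZ), add(SZ, Z))), Z)))
  →9  S(S(S(add(add(add(Z, SSSZ), add(SZ, Z)), Z))))
  →10  S(S(S(add(add(SSSZ, add(SZ, Z)), Z))))
  →11  S(S(S(add(S(add(SSZ, add(SZ, Z))), Z))))
  →12  S(S(S(S(add(add(SSZ, add(SZ, Z)), Z)))))
  →13  S(S(S(S(add(S(add(SZ, add(SZ, Z))), Z)))))
  →14  S(S(S(S(S(add(add(SZ, add(SZ, Z)), Z))))))
  →15  S(S(S(S(S(add(S(add(Z, add(SZ, Z))), Z))))))
  →16  S(S(S(S(S(S(add(add(Z, add(SZ, Z)), Z)))))))
  →17  S(S(S(S(S(S(add(add(SZ, Z), Z)))))))
  →18  S(S(S(S(S(S(add(S(add(Z, Z)), Z)))))))
  →19  S(S(S(S(S(S(S(add(add(Z, Z), Z))))))))
  →20  S(S(S(S(S(S(S(add(Z, Z))))))))
  →21  S^7(Z)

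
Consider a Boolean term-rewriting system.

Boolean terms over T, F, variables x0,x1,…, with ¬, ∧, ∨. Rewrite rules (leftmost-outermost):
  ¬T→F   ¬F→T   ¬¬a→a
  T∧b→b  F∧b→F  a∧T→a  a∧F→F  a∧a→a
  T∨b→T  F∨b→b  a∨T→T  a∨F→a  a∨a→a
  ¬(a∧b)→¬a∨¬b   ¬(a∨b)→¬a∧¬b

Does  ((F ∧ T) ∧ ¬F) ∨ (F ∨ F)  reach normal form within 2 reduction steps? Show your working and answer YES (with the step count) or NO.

  start: ((F ∧ T) ∧ ¬F) ∨ (F ∨ F)
  [1] (F ∧ ¬F) ∨ (F ∨ F)
  [2] F ∨ (F ∨ F)

Answer: NO — after 2 steps the term is F ∨ (F ∨ F), not yet normal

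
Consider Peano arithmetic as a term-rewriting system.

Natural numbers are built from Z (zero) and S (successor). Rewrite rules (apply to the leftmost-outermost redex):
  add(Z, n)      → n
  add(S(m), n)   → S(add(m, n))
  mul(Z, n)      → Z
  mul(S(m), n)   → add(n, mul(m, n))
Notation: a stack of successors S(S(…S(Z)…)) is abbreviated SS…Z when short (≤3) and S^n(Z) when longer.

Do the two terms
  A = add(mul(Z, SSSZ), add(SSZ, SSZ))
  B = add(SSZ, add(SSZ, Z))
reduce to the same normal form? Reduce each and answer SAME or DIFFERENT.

Answer: SAME — A ⇓ S^4(Z), B ⇓ S^4(Z)

Reduction:
Term A:
  start: add(mul(Z, SSSZ), add(SSZ, SSZ))
  [1] add(Z, add(SSZ, SSZ))
  [2] add(SSZ, SSZ)
  [3] S(add(SZ, SSZ))
  [4] S(S(add(Z, SSZ)))
  [5] S^4(Z)

Term B:
  start: add(SSZ, add(SSZ, Z))
  [1] S(add(SZ, add(SSZ, Z)))
  [2] S(S(add(Z, add(SSZ, Z))))
  [3] S(S(add(SSZ, Z)))
  [4] S(S(S(add(SZ, Z))))
  [5] S(S(S(S(add(Z, Z)))))
  [6] S^4(Z)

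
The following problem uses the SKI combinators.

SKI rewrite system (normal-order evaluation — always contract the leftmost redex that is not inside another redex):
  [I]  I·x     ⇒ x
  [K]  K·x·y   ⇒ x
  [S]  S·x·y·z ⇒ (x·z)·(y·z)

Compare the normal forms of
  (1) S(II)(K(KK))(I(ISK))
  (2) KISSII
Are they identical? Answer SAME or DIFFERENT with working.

Term A:
  start: S(II)(K(KK))(I(ISK))
  step 1: II(I(ISK))(K(KK)(I(ISK)))
  step 2: I(I(ISK))(K(KK)(I(ISK)))
  step 3: I(ISK)(K(KK)(I(ISK)))
  step 4: ISK(K(KK)(I(ISK)))
  step 5: SK(K(KK)(I(ISK)))
  step 6: SK(KK)

Term B:
  start: KISSII
  step 1: ISII
  step 2: SII

Answer: DIFFERENT — A ⇓ SK(KK), B ⇓ SII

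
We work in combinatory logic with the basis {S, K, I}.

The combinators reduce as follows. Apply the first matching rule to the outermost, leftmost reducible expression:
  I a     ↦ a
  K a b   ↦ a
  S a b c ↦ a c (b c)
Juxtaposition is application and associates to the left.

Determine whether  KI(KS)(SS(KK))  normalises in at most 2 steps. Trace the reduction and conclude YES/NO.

  start: KI(KS)(SS(KK))
  step 1: I(SS(KK))
  step 2: SS(KK)

Answer: YES — reaches normal form SS(KK) in 2 ≤ 2 steps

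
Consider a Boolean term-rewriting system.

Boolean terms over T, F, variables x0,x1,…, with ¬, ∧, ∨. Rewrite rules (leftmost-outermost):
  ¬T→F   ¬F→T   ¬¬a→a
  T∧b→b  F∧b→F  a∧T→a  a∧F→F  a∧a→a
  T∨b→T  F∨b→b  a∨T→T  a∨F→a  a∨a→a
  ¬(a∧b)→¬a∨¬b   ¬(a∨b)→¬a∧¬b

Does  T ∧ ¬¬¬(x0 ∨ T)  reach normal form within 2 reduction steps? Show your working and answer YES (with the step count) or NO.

  start: T ∧ ¬¬¬(x0 ∨ T)
  →1  ¬¬¬(x0 ∨ T)
  →2  ¬(x0 ∨ T)

Answer: NO — after 2 steps the term is ¬(x0 ∨ T), not yet normal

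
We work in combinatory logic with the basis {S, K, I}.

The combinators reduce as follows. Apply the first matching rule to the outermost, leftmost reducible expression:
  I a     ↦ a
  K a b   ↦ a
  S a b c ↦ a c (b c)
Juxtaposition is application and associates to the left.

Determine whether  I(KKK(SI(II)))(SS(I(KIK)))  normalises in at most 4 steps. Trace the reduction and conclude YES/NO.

Answer: YES — reaches normal form SII in 4 ≤ 4 steps

Derivation:
  start: I(KKK(SI(II)))(SS(I(KIK)))
  step 1: KKK(SI(II))(SS(I(KIK)))
  step 2: K(SI(II))(SS(I(KIK)))
  step 3: SI(II)
  step 4: SII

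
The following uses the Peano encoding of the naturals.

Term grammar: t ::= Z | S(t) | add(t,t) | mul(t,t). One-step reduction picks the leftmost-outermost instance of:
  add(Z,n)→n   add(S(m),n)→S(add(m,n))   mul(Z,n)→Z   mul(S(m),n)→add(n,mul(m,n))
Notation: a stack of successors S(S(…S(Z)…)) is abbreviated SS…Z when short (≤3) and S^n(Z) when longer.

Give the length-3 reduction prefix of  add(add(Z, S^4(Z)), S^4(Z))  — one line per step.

Answer: after 3 steps: S(S(add(SSZ, S^4(Z))))

Derivation:
  start: add(add(Z, S^4(Z)), S^4(Z))
  →1  add(S^4(Z), S^4(Z))
  →2  S(add(SSSZ, S^4(Z)))
  →3  S(S(add(SSZ, S^4(Z))))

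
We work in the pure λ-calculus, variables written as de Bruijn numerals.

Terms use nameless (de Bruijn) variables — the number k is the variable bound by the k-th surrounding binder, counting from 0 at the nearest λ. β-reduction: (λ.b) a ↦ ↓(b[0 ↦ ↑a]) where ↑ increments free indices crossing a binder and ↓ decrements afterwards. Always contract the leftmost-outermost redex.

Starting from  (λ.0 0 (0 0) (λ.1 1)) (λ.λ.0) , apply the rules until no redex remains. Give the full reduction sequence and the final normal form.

  start: (λ.0 0 (0 0) (λ.1 1)) (λ.λ.0)
  step 1: (λ.λ.0) (λ.λ.0) ((λ.λ.0) (λ.λ.0)) (λ.(λ.λ.0) (λ.λ.0))
  step 2: (λ.0) ((λ.λ.0) (λ.λ.0)) (λ.(λ.λ.0) (λ.λ.0))
  step 3: (λ.λ.0) (λ.λ.0) (λ.(λ.λ.0) (λ.λ.0))
  step 4: (λ.0) (λ.(λ.λ.0) (λ.λ.0))
  step 5: λ.(λ.λ.0) (λ.λ.0)
  step 6: λ.λ.0

Answer: normal form = λ.λ.0  (in 6 steps)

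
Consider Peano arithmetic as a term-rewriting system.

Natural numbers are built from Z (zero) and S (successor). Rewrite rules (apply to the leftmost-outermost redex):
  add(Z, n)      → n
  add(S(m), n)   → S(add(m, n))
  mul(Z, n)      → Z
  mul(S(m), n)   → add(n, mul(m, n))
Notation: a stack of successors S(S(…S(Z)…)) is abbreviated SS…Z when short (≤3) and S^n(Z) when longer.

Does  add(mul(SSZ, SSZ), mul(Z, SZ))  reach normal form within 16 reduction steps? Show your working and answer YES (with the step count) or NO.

  start: add(mul(SSZ, SSZ), mul(Z, SZ))
  →1  add(add(SSZ, mul(SZ, SSZ)), mul(Z, SZ))
  →2  add(S(add(SZ, mul(SZ, SSZ))), mul(Z, SZ))
  →3  S(add(add(SZ, mul(SZ, SSZ)), mul(Z, SZ)))
  →4  S(add(S(add(Z, mul(SZ, SSZ))), mul(Z, SZ)))
  →5  S(S(add(add(Z, mul(SZ, SSZ)), mul(Z, SZ))))
  →6  S(S(add(mul(SZ, SSZ), mul(Z, SZ))))
  →7  S(S(add(add(SSZ, mul(Z, SSZ)), mul(Z, SZ))))
  →8  S(S(add(S(add(SZ, mul(Z, SSZ))), mul(Z, SZ))))
  →9  S(S(S(add(add(SZ, mul(Z, SSZ)), mul(Z, SZ)))))
  →10  S(S(S(add(S(add(Z, mul(Z, SSZ))), mul(Z, SZ)))))
  →11  S(S(S(S(add(add(Z, mul(Z, SSZ)), mul(Z, SZ))))))
  →12  S(S(S(S(add(mul(Z, SSZ), mul(Z, SZ))))))
  →13  S(S(S(S(add(Z, mul(Z, SZ))))))
  →14  S(S(S(S(mul(Z, SZ)))))
  →15  S^4(Z)

Answer: YES — reaches normal form S^4(Z) in 15 ≤ 16 steps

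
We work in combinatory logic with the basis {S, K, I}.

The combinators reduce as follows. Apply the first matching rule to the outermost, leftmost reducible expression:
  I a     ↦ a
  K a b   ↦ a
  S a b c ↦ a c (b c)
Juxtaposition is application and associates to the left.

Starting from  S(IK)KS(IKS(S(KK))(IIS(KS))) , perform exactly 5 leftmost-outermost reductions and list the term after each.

Answer: after 5 steps: S(S(IIS(KS)))

Reduction:
  start: S(IK)KS(IKS(S(KK))(IIS(KS)))
  [1] IKS(KS)(IKS(S(KK))(IIS(KS)))
  [2] KS(KS)(IKS(S(KK))(IIS(KS)))
  [3] S(IKS(S(KK))(IIS(KS)))
  [4] S(KS(S(KK))(IIS(KS)))
  [5] S(S(IIS(KS)))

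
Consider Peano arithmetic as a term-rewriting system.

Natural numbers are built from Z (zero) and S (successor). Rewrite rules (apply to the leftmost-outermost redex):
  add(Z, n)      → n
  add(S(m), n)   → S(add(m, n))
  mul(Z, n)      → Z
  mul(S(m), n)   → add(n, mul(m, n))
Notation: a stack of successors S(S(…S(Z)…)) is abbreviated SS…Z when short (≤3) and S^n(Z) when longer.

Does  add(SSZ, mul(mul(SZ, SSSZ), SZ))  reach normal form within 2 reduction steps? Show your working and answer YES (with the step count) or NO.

Answer: NO — after 2 steps the term is S(S(add(Z, mul(mul(SZ, SSSZ), SZ)))), not yet normal

Reduction:
  start: add(SSZ, mul(mul(SZ, SSSZ), SZ))
  [1] S(add(SZ, mul(mul(SZ, SSSZ), SZ)))
  [2] S(S(add(Z, mul(mul(SZ, SSSZ), SZ))))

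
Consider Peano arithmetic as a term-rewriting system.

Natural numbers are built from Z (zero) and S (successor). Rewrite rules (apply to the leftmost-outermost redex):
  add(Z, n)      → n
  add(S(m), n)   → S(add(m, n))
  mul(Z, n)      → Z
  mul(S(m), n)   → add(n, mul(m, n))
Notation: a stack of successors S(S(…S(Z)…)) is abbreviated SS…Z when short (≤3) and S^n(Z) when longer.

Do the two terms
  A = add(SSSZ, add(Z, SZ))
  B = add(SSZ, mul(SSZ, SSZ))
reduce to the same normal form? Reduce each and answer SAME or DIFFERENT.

Term A:
  start: add(SSSZ, add(Z, SZ))
  step 1: S(add(SSZ, add(Z, SZ)))
  step 2: S(S(add(SZ, add(Z, SZ))))
  step 3: S(S(S(add(Z, add(Z, SZ)))))
  step 4: S(S(S(add(Z, SZ))))
  step 5: S^4(Z)

Term B:
  start: add(SSZ, mul(SSZ, SSZ))
  step 1: S(add(SZ, mul(SSZ, SSZ)))
  step 2: S(S(add(Z, mul(SSZ, SSZ))))
  step 3: S(S(mul(SSZ, SSZ)))
  step 4: S(S(add(SSZ, mul(SZ, SSZ))))
  step 5: S(S(S(add(SZ, mul(SZ, SSZ)))))
  step 6: S(S(S(S(add(Z, mul(SZ, SSZ))))))
  step 7: S(S(S(S(mul(SZ, SSZ)))))
  step 8: S(S(S(S(add(SSZ, mul(Z, SSZ))))))
  step 9: S(S(S(S(S(add(SZ, mul(Z, SSZ)))))))
  step 10: S(S(S(S(S(S(add(Z, mul(Z, SSZ))))))))
  step 11: S(S(S(S(S(S(mul(Z, SSZ)))))))
  step 12: S^6(Z)

Answer: DIFFERENT — A ⇓ S^4(Z), B ⇓ S^6(Z)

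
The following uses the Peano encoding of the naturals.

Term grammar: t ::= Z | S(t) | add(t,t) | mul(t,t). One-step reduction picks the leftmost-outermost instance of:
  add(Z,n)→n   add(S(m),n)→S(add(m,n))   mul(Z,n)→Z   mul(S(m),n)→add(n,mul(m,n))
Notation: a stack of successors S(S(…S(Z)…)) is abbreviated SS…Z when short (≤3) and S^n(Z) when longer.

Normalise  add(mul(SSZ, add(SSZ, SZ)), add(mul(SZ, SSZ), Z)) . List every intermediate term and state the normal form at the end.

Answer: normal form = S^8(Z)  (in 32 steps)

Derivation:
  start: add(mul(SSZ, add(SSZ, SZ)), add(mul(SZ, SSZ), Z))
  [1] add(add(add(SSZ, SZ), mul(SZ, add(SSZ, SZ))), add(mul(SZ, SSZ), Z))
  [2] add(add(S(add(SZ, SZ)), mul(SZ, add(SSZ, SZ))), add(mul(SZ, SSZ), Z))
  [3] add(S(add(add(SZ, SZ), mul(SZ, add(SSZ, SZ)))), add(mul(SZ, SSZ), Z))
  [4] S(add(add(add(SZ, SZ), mul(SZ, add(SSZ, SZ))), add(mul(SZ, SSZ), Z)))
  [5] S(add(add(S(add(Z, SZ)), mul(SZ, add(SSZ, SZ))), add(mul(SZ, SSZ), Z)))
  [6] S(add(S(add(add(Z, SZ), mul(SZ, add(SSZ, SZ)))), add(mul(SZ, SSZ), Z)))
  [7] S(S(add(add(add(Z, SZ), mul(SZ, add(SSZ, SZ))), add(mul(SZ, SSZ), Z))))
  [8] S(S(add(add(SZ, mul(SZ, add(SSZ, SZ))), add(mul(SZ, SSZ), Z))))
  [9] S(S(add(S(add(Z, mul(SZ, add(SSZ, SZ)))), add(mul(SZ, SSZ), Z))))
  [10] S(S(S(add(add(Z, mul(SZ, add(SSZ, SZ))), add(mul(SZ, SSZ), Z)))))
  [11] S(S(S(add(mul(SZ, add(SSZ, SZ)), add(mul(SZ, SSZ), Z)))))
  [12] S(S(S(add(add(add(SSZ, SZ), mul(Z, add(SSZ, SZ))), add(mul(SZ, SSZ), Z)))))
  [13] S(S(S(add(add(S(add(SZ, SZ)), mul(Z, add(SSZ, SZ))), add(mul(SZ, SSZ), Z)))))
  [14] S(S(S(add(S(add(add(SZ, SZ), mul(Z, add(SSZ, SZ)))), add(mul(SZ, SSZ), Z)))))
  [15] S(S(S(S(add(add(add(SZ, SZ), mul(Z, add(SSZ, SZ))), add(mul(SZ, SSZ), Z))))))
  [16] S(S(S(S(add(add(S(add(Z, SZ)), mul(Z, add(SSZ, SZ))), add(mul(SZ, SSZ), Z))))))
  [17] S(S(S(S(add(S(add(add(Z, SZ), mul(Z, add(SSZ, SZ)))), add(mul(SZ, SSZ), Z))))))
  [18] S(S(S(S(S(add(add(add(Z, SZ), mul(Z, add(SSZ, SZ))), add(mul(SZ, SSZ), Z)))))))
  [19] S(S(S(S(S(add(add(SZ, mul(Z, add(SSZ, SZ))), add(mul(SZ, SSZ), Z)))))))
  [20] S(S(S(S(S(add(S(add(Z, mul(Z, add(SSZ, SZ)))), add(mul(SZ, SSZ), Z)))))))
  [21] S(S(S(S(S(S(add(add(Z, mul(Z, add(SSZ, SZ))), add(mul(SZ, SSZ), Z))))))))
  [22] S(S(S(S(S(S(add(mul(Z, add(SSZ, SZ)), add(mul(SZ, SSZ), Z))))))))
  [23] S(S(S(S(S(S(add(Z, add(mul(SZ, SSZ), Z))))))))
  [24] S(S(S(S(S(S(add(mul(SZ, SSZ), Z)))))))
  [25] S(S(S(S(S(S(add(add(SSZ, mul(Z, SSZ)), Z)))))))
  [26] S(S(S(S(S(S(add(S(add(SZ, mul(Z, SSZ))), Z)))))))
  [27] S(S(S(S(S(S(S(add(add(SZ, mul(Z, SSZ)), Z))))))))
  [28] S(S(S(S(S(S(S(add(S(add(Z, mul(Z, SSZ))), Z))))))))
  [29] S(S(S(S(S(S(S(S(add(add(Z, mul(Z, SSZ)), Z)))))))))
  [30] S(S(S(S(S(S(S(S(add(mul(Z, SSZ), Z)))))))))
  [31] S(S(S(S(S(S(S(S(add(Z, Z)))))))))
  [32] S^8(Z)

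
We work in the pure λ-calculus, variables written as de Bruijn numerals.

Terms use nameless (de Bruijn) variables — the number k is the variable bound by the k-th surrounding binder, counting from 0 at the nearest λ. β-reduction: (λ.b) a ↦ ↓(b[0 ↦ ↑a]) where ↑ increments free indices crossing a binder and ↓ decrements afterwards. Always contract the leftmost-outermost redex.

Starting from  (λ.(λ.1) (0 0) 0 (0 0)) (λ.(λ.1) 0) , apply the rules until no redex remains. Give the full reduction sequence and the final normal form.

  start: (λ.(λ.1) (0 0) 0 (0 0)) (λ.(λ.1) 0)
  [1] (λ.λ.(λ.1) 0) ((λ.(λ.1) 0) (λ.(λ.1) 0)) (λ.(λ.1) 0) ((λ.(λ.1) 0) (λ.(λ.1) 0))
  [2] (λ.(λ.1) 0) (λ.(λ.1) 0) ((λ.(λ.1) 0) (λ.(λ.1) 0))
  [3] (λ.λ.(λ.1) 0) (λ.(λ.1) 0) ((λ.(λ.1) 0) (λ.(λ.1) 0))
  [4] (λ.(λ.1) 0) ((λ.(λ.1) 0) (λ.(λ.1) 0))
  [5] (λ.(λ.(λ.1) 0) (λ.(λ.1) 0)) ((λ.(λ.1) 0) (λ.(λ.1) 0))
  [6] (λ.(λ.1) 0) (λ.(λ.1) 0)
  [7] (λ.λ.(λ.1) 0) (λ.(λ.1) 0)
  [8] λ.(λ.1) 0
  [9] λ.0

Answer: normal form = λ.0  (in 9 steps)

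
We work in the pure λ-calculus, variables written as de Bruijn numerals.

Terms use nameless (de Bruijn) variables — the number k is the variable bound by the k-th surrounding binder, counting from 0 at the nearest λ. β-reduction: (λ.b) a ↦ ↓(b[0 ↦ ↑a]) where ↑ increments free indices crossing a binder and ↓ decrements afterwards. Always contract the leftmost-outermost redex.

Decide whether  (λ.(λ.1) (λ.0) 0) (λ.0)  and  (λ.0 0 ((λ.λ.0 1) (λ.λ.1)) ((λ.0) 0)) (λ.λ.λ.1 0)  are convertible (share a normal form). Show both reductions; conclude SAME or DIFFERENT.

Answer: DIFFERENT — A ⇓ λ.0, B ⇓ λ.λ.1 0

Working:
Term A:
  start: (λ.(λ.1) (λ.0) 0) (λ.0)
  step 1: (λ.λ.0) (λ.0) (λ.0)
  step 2: (λ.0) (λ.0)
  step 3: λ.0

Term B:
  start: (λ.0 0 ((λ.λ.0 1) (λ.λ.1)) ((λ.0) 0)) (λ.λ.λ.1 0)
  step 1: (λ.λ.λ.1 0) (λ.λ.λ.1 0) ((λ.λ.0 1) (λ.λ.1)) ((λ.0) (λ.λ.λ.1 0))
  step 2: (λ.λ.1 0) ((λ.λ.0 1) (λ.λ.1)) ((λ.0) (λ.λ.λ.1 0))
  step 3: (λ.(λ.λ.0 1) (λ.λ.1) 0) ((λ.0) (λ.λ.λ.1 0))
  step 4: (λ.λ.0 1) (λ.λ.1) ((λ.0) (λ.λ.λ.1 0))
  step 5: (λ.0 (λ.λ.1)) ((λ.0) (λ.λ.λ.1 0))
  step 6: (λ.0) (λ.λ.λ.1 0) (λ.λ.1)
  step 7: (λ.λ.λ.1 0) (λ.λ.1)
  step 8: λ.λ.1 0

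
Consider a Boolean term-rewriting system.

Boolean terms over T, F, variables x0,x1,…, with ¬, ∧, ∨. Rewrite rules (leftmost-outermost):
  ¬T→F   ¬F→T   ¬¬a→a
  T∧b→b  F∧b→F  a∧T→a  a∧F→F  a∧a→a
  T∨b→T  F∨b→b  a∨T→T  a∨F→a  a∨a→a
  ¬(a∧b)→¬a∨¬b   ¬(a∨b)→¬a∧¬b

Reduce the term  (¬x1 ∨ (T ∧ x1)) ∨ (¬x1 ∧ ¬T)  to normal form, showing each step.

Answer: normal form = ¬x1 ∨ x1  (in 4 steps)

Working:
  start: (¬x1 ∨ (T ∧ x1)) ∨ (¬x1 ∧ ¬T)
  →1  (¬x1 ∨ x1) ∨ (¬x1 ∧ ¬T)
  →2  (¬x1 ∨ x1) ∨ (¬x1 ∧ F)
  →3  (¬x1 ∨ x1) ∨ F
  →4  ¬x1 ∨ x1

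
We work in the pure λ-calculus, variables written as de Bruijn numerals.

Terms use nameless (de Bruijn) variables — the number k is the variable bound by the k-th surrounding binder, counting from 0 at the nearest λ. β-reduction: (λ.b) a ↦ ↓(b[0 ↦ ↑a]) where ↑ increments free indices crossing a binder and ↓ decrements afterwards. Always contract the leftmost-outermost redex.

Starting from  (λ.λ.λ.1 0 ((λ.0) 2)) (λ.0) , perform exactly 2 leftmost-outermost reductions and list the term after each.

  start: (λ.λ.λ.1 0 ((λ.0) 2)) (λ.0)
  [1] λ.λ.1 0 ((λ.0) (λ.0))
  [2] λ.λ.1 0 (λ.0)

Answer: after 2 steps: λ.λ.1 0 (λ.0)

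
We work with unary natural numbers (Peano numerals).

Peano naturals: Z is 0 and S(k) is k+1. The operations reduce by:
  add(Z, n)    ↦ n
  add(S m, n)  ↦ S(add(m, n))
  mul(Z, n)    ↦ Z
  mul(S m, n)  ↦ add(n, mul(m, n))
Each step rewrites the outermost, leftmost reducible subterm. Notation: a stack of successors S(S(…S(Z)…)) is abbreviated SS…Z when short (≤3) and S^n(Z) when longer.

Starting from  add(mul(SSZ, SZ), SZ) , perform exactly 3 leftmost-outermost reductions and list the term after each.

  start: add(mul(SSZ, SZ), SZ)
  step 1: add(add(SZ, mul(SZ, SZ)), SZ)
  step 2: add(S(add(Z, mul(SZ, SZ))), SZ)
  step 3: S(add(add(Z, mul(SZ, SZ)), SZ))

Answer: after 3 steps: S(add(add(Z, mul(SZ, SZ)), SZ))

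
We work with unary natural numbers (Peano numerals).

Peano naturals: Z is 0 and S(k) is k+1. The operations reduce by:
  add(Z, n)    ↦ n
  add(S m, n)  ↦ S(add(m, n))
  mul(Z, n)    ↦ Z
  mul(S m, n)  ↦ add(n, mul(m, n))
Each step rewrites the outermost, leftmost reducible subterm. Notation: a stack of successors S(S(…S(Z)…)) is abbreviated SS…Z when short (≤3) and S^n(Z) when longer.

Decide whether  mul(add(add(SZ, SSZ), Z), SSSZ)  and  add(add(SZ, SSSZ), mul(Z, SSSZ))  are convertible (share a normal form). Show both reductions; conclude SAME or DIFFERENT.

Answer: DIFFERENT — A ⇓ S^9(Z), B ⇓ S^4(Z)

Working:
Term A:
  start: mul(add(add(SZ, SSZ), Z), SSSZ)
  [1] mul(add(S(add(Z, SSZ)), Z), SSSZ)
  [2] mul(S(add(add(Z, SSZ), Z)), SSSZ)
  [3] add(SSSZ, mul(add(add(Z, SSZ), Z), SSSZ))
  [4] S(add(SSZ, mul(add(add(Z, SSZ), Z), SSSZ)))
  [5] S(S(add(SZ, mul(add(add(Z, SSZ), Z), SSSZ))))
  [6] S(S(S(add(Z, mul(add(add(Z, SSZ), Z), SSSZ)))))
  [7] S(S(S(mul(add(add(Z, SSZ), Z), SSSZ))))
  [8] S(S(S(mul(add(SSZ, Z), SSSZ))))
  [9] S(S(S(mul(S(add(SZ, Z)), SSSZ))))
  [10] S(S(S(add(SSSZ, mul(add(SZ, Z), SSSZ)))))
  [11] S(S(S(S(add(SSZ, mul(add(SZ, Z), SSSZ))))))
  [12] S(S(S(S(S(add(SZ, mul(add(SZ, Z), SSSZ)))))))
  [13] S(S(S(S(S(S(add(Z, mul(add(SZ, Z), SSSZ))))))))
  [14] S(S(S(S(S(S(mul(add(SZ, Z), SSSZ)))))))
  [15] S(S(S(S(S(S(mul(S(add(Z, Z)), SSSZ)))))))
  [16] S(S(S(S(S(S(add(SSSZ, mul(add(Z, Z), SSSZ))))))))
  [17] S(S(S(S(S(S(S(add(SSZ, mul(add(Z, Z), SSSZ)))))))))
  [18] S(S(S(S(S(S(S(S(add(SZ, mul(add(Z, Z), SSSZ))))))))))
  [19] S(S(S(S(S(S(S(S(S(add(Z, mul(add(Z, Z), SSSZ)))))))))))
  [20] S(S(S(S(S(S(S(S(S(mul(add(Z, Z), SSSZ))))))))))
  [21] S(S(S(S(S(S(S(S(S(mul(Z, SSSZ))))))))))
  [22] S^9(Z)

Term B:
  start: add(add(SZ, SSSZ), mul(Z, SSSZ))
  [1] add(S(add(Z, SSSZ)), mul(Z, SSSZ))
  [2] S(add(add(Z, SSSZ), mul(Z, SSSZ)))
  [3] S(add(SSSZ, mul(Z, SSSZ)))
  [4] S(S(add(SSZ, mul(Z, SSSZ))))
  [5] S(S(S(add(SZ, mul(Z, SSSZ)))))
  [6] S(S(S(S(add(Z, mul(Z, SSSZ))))))
  [7] S(S(S(S(mul(Z, SSSZ)))))
  [8] S^4(Z)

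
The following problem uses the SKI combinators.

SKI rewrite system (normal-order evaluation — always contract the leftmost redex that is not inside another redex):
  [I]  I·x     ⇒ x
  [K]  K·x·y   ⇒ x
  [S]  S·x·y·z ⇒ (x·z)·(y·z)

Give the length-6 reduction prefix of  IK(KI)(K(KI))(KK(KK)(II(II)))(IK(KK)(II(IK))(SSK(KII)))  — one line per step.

  start: IK(KI)(K(KI))(KK(KK)(II(II)))(IK(KK)(II(IK))(SSK(KII)))
  [1] K(KI)(K(KI))(KK(KK)(II(II)))(IK(KK)(II(IK))(SSK(KII)))
  [2] KI(KK(KK)(II(II)))(IK(KK)(II(IK))(SSK(KII)))
  [3] I(IK(KK)(II(IK))(SSK(KII)))
  [4] IK(KK)(II(IK))(SSK(KII))
  [5] K(KK)(II(IK))(SSK(KII))
  [6] KK(SSK(KII))

Answer: after 6 steps: KK(SSK(KII))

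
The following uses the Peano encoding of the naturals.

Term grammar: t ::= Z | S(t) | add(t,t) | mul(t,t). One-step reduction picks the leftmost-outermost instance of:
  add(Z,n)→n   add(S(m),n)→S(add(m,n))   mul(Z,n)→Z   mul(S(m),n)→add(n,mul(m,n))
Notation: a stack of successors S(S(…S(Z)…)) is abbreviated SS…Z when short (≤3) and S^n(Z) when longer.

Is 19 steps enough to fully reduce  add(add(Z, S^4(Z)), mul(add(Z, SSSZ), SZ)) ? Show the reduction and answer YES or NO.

Answer: YES — reaches normal form S^7(Z) in 17 ≤ 19 steps

Reduction:
  start: add(add(Z, S^4(Z)), mul(add(Z, SSSZ), SZ))
  step 1: add(S^4(Z), mul(add(Z, SSSZ), SZ))
  step 2: S(add(SSSZ, mul(add(Z, SSSZ), SZ)))
  step 3: S(S(add(SSZ, mul(add(Z, SSSZ), SZ))))
  step 4: S(S(S(add(SZ, mul(add(Z, SSSZ), SZ)))))
  step 5: S(S(S(S(add(Z, mul(add(Z, SSSZ), SZ))))))
  step 6: S(S(S(S(mul(add(Z, SSSZ), SZ)))))
  step 7: S(S(S(S(mul(SSSZ, SZ)))))
  step 8: S(S(S(S(add(SZ, mul(SSZ, SZ))))))
  step 9: S(S(S(S(S(add(Z, mul(SSZ, SZ)))))))
  step 10: S(S(S(S(S(mul(SSZ, SZ))))))
  step 11: S(S(S(S(S(add(SZ, mul(SZ, SZ)))))))
  step 12: S(S(S(S(S(S(add(Z, mul(SZ, SZ))))))))
  step 13: S(S(S(S(S(S(mul(SZ, SZ)))))))
  step 14: S(S(S(S(S(S(add(SZ, mul(Z, SZ))))))))
  step 15: S(S(S(S(S(S(S(add(Z, mul(Z, SZ)))))))))
  step 16: S(S(S(S(S(S(S(mul(Z, SZ))))))))
  step 17: S^7(Z)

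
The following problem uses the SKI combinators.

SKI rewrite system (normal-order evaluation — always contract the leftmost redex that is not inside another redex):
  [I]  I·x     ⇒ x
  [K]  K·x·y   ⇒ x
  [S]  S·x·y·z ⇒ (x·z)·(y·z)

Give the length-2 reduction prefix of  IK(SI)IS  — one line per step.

Answer: after 2 steps: SIS

Reduction:
  start: IK(SI)IS
  [1] K(SI)IS
  [2] SIS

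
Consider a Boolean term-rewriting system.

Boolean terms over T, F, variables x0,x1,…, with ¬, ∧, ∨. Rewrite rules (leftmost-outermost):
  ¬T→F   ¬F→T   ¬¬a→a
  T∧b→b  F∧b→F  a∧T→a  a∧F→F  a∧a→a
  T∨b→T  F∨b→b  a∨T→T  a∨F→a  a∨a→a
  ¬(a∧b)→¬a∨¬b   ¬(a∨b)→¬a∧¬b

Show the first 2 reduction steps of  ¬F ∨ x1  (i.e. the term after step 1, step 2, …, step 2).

  start: ¬F ∨ x1
  step 1: T ∨ x1
  step 2: T

Answer: after 2 steps: T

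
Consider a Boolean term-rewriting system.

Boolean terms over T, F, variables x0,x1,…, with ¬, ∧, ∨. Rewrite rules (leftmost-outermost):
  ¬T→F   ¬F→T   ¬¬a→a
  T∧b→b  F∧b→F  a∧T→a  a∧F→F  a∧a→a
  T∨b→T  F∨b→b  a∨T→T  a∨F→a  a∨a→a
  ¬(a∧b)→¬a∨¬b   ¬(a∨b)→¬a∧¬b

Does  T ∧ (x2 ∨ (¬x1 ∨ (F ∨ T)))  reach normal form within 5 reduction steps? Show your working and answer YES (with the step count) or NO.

  start: T ∧ (x2 ∨ (¬x1 ∨ (F ∨ T)))
  [1] x2 ∨ (¬x1 ∨ (F ∨ T))
  [2] x2 ∨ (¬x1 ∨ T)
  [3] x2 ∨ T
  [4] T

Answer: YES — reaches normal form T in 4 ≤ 5 steps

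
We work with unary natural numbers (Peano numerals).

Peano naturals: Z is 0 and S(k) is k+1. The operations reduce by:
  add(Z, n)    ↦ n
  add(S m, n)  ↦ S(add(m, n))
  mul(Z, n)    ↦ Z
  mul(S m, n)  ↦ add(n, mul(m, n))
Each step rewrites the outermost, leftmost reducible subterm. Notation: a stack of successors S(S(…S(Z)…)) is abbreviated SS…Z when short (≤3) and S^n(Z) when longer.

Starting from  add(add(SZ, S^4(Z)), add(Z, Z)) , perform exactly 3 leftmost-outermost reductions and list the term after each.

Answer: after 3 steps: S(add(S^4(Z), add(Z, Z)))

Reduction:
  start: add(add(SZ, S^4(Z)), add(Z, Z))
  step 1: add(S(add(Z, S^4(Z))), add(Z, Z))
  step 2: S(add(add(Z, S^4(Z)), add(Z, Z)))
  step 3: S(add(S^4(Z), add(Z, Z)))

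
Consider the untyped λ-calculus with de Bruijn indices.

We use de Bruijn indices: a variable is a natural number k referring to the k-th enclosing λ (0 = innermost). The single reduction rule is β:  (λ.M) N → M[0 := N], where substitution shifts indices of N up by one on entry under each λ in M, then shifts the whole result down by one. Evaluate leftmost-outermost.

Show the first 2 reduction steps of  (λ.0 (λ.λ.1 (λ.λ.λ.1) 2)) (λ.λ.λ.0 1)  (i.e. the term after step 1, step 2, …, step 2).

  start: (λ.0 (λ.λ.1 (λ.λ.λ.1) 2)) (λ.λ.λ.0 1)
  [1] (λ.λ.λ.0 1) (λ.λ.1 (λ.λ.λ.1) (λ.λ.λ.0 1))
  [2] λ.λ.0 1

Answer: after 2 steps: λ.λ.0 1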